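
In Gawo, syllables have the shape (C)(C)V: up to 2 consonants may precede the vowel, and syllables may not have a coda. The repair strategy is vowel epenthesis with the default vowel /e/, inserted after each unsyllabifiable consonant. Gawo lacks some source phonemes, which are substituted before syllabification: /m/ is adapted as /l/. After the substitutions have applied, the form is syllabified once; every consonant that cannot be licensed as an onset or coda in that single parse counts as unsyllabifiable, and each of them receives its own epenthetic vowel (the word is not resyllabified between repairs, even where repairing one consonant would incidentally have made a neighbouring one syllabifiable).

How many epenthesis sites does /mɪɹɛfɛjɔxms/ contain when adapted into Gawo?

After substitution the input is /lɪɹɛfɛjɔxls/.
The unsyllabifiable consonants are /x/, /l/, /s/; each receives one epenthetic vowel.

3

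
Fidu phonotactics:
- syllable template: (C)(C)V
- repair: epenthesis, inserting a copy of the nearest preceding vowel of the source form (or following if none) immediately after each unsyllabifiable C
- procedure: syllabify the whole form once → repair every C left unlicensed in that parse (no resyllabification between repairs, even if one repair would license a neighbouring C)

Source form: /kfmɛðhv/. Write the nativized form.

kɛfmɛðɛhɛvɛ

Syllabifying with onset maximization leaves /k/, /ð/, /h/, /v/ stranded (no codas are permitted; onsets may contain at most 2 consonants).
Inserting the epenthetic vowel yields /k/ → /kɛ/, /ð/ → /ðɛ/, /h/ → /hɛ/, /v/ → /vɛ/.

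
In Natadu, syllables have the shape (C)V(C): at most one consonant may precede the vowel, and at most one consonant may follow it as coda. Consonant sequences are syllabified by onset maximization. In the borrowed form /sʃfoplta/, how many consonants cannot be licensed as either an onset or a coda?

Under (C)V(C), the unsyllabifiable consonants are /s/, /ʃ/, /l/ (at most one coda consonant is licensed; onsets are limited to one consonant).

3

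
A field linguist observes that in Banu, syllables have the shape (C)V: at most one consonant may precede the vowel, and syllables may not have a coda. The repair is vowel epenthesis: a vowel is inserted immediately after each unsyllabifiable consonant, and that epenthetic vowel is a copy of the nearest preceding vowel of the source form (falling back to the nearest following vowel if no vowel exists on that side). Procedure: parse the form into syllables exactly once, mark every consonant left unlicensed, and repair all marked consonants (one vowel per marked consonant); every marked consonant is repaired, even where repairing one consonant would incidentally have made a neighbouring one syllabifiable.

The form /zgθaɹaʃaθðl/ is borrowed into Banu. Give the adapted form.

zagaθaɹaʃaθaðala

The consonants /z/, /g/, /θ/, /ð/, /l/ cannot be parsed into a legal (C)V syllable (no codas are permitted; onsets are limited to one consonant).
Epenthesis after each stranded consonant: /z/ → /za/, /g/ → /ga/, /θ/ → /θa/, /ð/ → /ða/, /l/ → /la/.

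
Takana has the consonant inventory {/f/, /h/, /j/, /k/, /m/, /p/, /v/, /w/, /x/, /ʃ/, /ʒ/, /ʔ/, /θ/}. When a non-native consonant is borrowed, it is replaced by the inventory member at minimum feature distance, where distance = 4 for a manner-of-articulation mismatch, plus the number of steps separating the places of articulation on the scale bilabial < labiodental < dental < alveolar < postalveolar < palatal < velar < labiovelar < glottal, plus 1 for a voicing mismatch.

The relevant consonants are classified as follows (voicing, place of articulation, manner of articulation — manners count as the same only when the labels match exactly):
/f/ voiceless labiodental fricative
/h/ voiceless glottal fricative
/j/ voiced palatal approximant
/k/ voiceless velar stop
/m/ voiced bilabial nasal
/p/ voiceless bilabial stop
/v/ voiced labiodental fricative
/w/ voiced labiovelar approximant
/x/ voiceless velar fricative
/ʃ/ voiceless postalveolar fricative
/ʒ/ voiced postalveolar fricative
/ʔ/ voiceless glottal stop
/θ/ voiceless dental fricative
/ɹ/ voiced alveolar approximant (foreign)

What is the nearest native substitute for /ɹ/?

/j/ is closest: same manner (approximant), place distance 2 (alveolar→palatal), same voicing; total 2. Next closest is /w/ at distance 4.

j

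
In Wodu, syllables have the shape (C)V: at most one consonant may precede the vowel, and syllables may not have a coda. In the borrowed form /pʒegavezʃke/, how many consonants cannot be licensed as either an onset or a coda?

Syllabifying with onset maximization leaves /p/, /z/, /ʃ/ stranded (no codas are permitted; onsets are limited to one consonant).

3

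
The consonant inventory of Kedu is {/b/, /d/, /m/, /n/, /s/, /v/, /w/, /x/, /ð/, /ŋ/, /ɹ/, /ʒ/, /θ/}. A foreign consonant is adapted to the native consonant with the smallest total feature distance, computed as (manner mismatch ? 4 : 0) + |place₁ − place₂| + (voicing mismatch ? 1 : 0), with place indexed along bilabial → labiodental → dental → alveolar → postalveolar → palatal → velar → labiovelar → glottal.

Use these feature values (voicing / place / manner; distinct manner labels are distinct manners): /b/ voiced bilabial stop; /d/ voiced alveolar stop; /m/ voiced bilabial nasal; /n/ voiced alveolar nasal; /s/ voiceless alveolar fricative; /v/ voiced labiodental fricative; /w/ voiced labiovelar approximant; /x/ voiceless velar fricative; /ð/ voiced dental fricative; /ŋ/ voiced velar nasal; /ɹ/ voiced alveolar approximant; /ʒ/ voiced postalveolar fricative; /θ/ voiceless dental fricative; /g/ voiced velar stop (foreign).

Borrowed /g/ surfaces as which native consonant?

/d/ is closest: same manner (stop), place distance 3 (velar→alveolar), same voicing; total 3. Next closest is /ŋ/ at distance 4.

d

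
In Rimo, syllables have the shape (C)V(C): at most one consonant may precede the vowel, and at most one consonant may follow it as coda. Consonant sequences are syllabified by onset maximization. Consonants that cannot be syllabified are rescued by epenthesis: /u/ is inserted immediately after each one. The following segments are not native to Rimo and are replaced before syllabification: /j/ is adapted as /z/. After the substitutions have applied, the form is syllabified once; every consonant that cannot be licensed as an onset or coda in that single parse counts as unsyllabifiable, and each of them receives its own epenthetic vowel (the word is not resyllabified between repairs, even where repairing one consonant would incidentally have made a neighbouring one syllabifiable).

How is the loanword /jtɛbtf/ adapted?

Substitution: /j/ → /z/, giving /ztɛbtf/.
The consonants /z/, /t/, /f/ cannot be parsed into a legal (C)V(C) syllable (at most one coda consonant is licensed; onsets are limited to one consonant).
Each unlicensed consonant becomes the onset of a new syllable: /z/ → /zu/, /t/ → /tu/, /f/ → /fu/.

zutɛbtufu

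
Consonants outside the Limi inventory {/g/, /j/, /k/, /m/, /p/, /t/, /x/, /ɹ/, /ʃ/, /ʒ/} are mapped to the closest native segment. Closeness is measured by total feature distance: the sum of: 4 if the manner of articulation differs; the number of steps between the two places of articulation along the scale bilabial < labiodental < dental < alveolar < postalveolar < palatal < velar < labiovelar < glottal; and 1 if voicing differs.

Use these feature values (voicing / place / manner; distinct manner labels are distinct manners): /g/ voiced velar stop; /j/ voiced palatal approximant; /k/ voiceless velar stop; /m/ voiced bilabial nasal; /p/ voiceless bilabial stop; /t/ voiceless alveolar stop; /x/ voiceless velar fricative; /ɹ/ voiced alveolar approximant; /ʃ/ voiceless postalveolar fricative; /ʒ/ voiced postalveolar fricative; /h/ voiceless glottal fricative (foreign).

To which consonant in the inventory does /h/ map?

x

/x/ is closest: same manner (fricative), place distance 2 (glottal→velar), same voicing; total 2. Next closest is /ʃ/ at distance 4.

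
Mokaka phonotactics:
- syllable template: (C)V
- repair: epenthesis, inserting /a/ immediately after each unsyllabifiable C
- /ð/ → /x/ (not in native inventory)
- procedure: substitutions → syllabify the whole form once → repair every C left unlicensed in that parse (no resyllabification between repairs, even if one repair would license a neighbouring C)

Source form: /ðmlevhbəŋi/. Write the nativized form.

xamalevahabəŋi

Substitution: /ð/ → /x/, giving /xmlevhbəŋi/.
Under (C)V, the unsyllabifiable consonants are /x/, /m/, /v/, /h/ (no codas are permitted; onsets are limited to one consonant).
Epenthesis after each stranded consonant: /x/ → /xa/, /m/ → /ma/, /v/ → /va/, /h/ → /ha/.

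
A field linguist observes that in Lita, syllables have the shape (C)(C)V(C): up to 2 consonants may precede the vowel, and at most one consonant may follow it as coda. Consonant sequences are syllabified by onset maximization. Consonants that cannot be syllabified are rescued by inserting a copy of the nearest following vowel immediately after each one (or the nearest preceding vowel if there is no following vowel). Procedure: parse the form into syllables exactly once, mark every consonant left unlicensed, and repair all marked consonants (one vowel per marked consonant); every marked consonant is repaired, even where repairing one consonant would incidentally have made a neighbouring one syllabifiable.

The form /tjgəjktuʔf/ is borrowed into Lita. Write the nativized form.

təjgəjktuʔfu

The consonants /t/, /f/ cannot be parsed into a legal (C)(C)V(C) syllable (at most one coda consonant is licensed; onsets may contain at most 2 consonants).
Epenthesis after each stranded consonant: /t/ → /tə/, /f/ → /fu/.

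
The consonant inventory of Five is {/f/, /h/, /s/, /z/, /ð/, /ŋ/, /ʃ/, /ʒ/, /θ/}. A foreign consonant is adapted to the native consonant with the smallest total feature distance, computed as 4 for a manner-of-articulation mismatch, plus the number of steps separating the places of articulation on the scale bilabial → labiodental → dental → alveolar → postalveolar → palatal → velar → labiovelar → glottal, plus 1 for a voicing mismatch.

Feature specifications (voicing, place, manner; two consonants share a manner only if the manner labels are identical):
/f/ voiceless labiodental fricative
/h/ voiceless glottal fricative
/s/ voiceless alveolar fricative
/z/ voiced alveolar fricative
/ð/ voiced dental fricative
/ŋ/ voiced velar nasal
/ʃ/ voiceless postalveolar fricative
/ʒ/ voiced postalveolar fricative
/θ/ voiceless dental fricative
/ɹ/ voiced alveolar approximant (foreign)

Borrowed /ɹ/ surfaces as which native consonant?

/z/ is closest: manner differs (approximant→fricative, +4), place distance 0 (alveolar→alveolar), same voicing; total 4. Next closest is /s/ at distance 5.

z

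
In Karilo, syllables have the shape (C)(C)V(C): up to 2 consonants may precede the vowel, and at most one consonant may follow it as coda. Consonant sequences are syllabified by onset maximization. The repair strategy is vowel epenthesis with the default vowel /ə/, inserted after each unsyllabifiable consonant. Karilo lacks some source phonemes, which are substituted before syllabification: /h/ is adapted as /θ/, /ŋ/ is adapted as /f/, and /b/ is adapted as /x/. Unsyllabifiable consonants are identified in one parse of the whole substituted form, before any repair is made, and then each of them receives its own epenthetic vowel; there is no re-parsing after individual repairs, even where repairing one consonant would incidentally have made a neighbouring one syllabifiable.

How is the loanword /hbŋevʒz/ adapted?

θəxfevʒəzə

Substitution: /h/ → /θ/, /b/ → /x/, /ŋ/ → /f/, giving /θxfevʒz/.
Under (C)(C)V(C), the unsyllabifiable consonants are /θ/, /ʒ/, /z/ (at most one coda consonant is licensed; onsets may contain at most 2 consonants).
Epenthesis after each stranded consonant: /θ/ → /θə/, /ʒ/ → /ʒə/, /z/ → /zə/.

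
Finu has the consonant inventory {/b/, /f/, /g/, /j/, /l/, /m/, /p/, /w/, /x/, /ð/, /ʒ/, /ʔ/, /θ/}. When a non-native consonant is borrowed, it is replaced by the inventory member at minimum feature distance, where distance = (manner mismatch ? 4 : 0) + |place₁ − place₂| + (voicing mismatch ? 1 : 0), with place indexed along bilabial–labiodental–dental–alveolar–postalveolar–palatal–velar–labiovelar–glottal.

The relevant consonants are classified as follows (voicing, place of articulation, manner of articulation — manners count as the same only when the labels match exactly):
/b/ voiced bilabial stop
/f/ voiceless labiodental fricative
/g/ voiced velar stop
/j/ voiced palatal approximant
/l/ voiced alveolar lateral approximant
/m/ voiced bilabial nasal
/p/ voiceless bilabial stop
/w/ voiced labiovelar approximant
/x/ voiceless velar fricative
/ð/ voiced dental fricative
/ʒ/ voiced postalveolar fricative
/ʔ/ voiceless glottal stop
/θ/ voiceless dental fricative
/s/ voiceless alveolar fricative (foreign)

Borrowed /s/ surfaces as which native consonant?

/θ/ is closest: same manner (fricative), place distance 1 (alveolar→dental), same voicing; total 1. Next closest is /f/ at distance 2.

θ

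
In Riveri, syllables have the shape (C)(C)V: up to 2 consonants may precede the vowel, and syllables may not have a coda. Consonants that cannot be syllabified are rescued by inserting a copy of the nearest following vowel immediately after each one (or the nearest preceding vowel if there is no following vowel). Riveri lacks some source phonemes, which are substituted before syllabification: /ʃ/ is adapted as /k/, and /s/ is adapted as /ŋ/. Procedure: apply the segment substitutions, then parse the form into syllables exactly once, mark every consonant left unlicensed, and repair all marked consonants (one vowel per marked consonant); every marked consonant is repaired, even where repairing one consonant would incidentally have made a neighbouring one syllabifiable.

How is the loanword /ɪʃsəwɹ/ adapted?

Substitution: /ʃ/ → /k/, /s/ → /ŋ/, giving /ɪkŋəwɹ/.
The consonants /w/, /ɹ/ cannot be parsed into a legal (C)(C)V syllable (no codas are permitted; onsets may contain at most 2 consonants).
Each unlicensed consonant becomes the onset of a new syllable: /w/ → /wə/, /ɹ/ → /ɹə/.

ɪkŋəwəɹə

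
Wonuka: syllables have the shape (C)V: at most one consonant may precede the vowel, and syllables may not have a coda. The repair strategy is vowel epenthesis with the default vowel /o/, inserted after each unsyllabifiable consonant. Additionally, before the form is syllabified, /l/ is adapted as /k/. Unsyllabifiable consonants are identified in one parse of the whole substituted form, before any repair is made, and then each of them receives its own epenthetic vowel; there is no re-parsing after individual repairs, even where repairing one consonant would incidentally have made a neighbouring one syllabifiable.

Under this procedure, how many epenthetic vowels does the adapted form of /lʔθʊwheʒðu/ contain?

After substitution the input is /kʔθʊwheʒðu/.
The unsyllabifiable consonants are /k/, /ʔ/, /w/, /ʒ/; each receives one epenthetic vowel.

4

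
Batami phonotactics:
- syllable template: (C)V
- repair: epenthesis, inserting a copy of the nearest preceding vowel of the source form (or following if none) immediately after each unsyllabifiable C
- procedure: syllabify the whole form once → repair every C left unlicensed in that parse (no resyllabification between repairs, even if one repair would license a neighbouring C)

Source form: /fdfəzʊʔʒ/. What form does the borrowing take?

Syllabifying with onset maximization leaves /f/, /d/, /ʔ/, /ʒ/ stranded (no codas are permitted; onsets are limited to one consonant).
Each unlicensed consonant becomes the onset of a new syllable: /f/ → /fə/, /d/ → /də/, /ʔ/ → /ʔʊ/, /ʒ/ → /ʒʊ/.

fədəfəzʊʔʊʒʊ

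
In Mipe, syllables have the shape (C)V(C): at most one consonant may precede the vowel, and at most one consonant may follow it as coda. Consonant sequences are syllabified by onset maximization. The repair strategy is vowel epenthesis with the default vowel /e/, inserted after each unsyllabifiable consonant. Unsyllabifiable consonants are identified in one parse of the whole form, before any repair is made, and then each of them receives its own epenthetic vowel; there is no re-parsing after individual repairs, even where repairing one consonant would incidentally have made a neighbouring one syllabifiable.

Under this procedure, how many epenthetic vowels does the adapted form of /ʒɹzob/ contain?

2

The unsyllabifiable consonants are /ʒ/, /ɹ/; each receives one epenthetic vowel.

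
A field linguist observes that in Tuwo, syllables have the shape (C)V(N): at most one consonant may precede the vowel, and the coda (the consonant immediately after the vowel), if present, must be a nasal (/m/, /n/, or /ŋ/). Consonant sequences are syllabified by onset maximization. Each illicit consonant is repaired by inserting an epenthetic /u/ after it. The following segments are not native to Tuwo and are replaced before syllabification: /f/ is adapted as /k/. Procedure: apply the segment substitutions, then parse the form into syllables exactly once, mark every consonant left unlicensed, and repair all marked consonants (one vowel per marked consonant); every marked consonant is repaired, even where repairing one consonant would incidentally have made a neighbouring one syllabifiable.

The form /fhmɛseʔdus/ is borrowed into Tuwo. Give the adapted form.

kuhumɛseʔudusu

Substitution: /f/ → /k/, giving /khmɛseʔdus/.
Under (C)V(N), the unsyllabifiable consonants are /k/, /h/, /ʔ/, /s/ (only a nasal (/m/, /n/, or /ŋ/) is licensed in coda position; onsets are limited to one consonant).
Epenthesis after each stranded consonant: /k/ → /ku/, /h/ → /hu/, /ʔ/ → /ʔu/, /s/ → /su/.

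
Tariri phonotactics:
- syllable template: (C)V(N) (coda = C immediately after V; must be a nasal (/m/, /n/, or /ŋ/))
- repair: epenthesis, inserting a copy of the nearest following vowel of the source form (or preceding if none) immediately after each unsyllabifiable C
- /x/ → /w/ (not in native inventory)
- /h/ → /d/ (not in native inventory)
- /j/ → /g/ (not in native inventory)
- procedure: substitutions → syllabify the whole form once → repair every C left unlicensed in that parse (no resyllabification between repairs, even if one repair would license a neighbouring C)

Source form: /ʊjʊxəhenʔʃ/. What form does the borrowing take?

ʊgʊwədenʔeʃe

Substitution: /j/ → /g/, /x/ → /w/, /h/ → /d/, giving /ʊgʊwədenʔʃ/.
Under (C)V(N), the unsyllabifiable consonants are /ʔ/, /ʃ/ (only a nasal (/m/, /n/, or /ŋ/) is licensed in coda position; onsets are limited to one consonant).
Inserting the epenthetic vowel yields /ʔ/ → /ʔe/, /ʃ/ → /ʃe/.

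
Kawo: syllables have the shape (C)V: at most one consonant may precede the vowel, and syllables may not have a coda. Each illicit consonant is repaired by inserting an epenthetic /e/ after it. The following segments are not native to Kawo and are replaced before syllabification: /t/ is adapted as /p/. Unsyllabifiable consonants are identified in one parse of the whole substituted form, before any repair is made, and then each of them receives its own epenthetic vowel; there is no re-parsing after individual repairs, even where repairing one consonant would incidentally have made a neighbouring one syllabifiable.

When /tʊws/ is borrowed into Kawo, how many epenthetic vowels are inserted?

After substitution the input is /pʊws/.
The unsyllabifiable consonants are /w/, /s/; each receives one epenthetic vowel.

2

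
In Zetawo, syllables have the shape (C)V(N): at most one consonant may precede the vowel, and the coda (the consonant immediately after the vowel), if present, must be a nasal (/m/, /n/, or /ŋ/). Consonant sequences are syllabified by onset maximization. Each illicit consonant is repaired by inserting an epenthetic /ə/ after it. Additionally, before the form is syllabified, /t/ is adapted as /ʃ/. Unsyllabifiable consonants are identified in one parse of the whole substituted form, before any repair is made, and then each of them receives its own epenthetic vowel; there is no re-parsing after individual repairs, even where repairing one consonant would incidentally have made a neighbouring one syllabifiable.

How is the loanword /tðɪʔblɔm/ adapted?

ʃəðɪʔəbəlɔm

Substitution: /t/ → /ʃ/, giving /ʃðɪʔblɔm/.
The consonants /ʃ/, /ʔ/, /b/ cannot be parsed into a legal (C)V(N) syllable (only a nasal (/m/, /n/, or /ŋ/) is licensed in coda position; onsets are limited to one consonant).
Each unlicensed consonant becomes the onset of a new syllable: /ʃ/ → /ʃə/, /ʔ/ → /ʔə/, /b/ → /bə/.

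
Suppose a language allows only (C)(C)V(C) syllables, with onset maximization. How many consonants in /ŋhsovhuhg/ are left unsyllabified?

Syllabifying with onset maximization leaves /ŋ/, /g/ stranded (at most one coda consonant is licensed; onsets may contain at most 2 consonants).

2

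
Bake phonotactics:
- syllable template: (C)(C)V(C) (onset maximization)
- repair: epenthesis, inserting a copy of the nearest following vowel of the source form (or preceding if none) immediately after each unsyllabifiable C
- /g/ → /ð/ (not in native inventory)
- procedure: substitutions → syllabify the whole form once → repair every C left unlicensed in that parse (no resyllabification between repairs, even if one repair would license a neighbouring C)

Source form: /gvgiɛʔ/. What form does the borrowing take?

ðivðiɛʔ

Substitution: /g/ → /ð/, giving /ðvðiɛʔ/.
Under (C)(C)V(C), the unsyllabifiable consonants are /ð/ (at most one coda consonant is licensed; onsets may contain at most 2 consonants).
Epenthesis after each stranded consonant: /ð/ → /ði/.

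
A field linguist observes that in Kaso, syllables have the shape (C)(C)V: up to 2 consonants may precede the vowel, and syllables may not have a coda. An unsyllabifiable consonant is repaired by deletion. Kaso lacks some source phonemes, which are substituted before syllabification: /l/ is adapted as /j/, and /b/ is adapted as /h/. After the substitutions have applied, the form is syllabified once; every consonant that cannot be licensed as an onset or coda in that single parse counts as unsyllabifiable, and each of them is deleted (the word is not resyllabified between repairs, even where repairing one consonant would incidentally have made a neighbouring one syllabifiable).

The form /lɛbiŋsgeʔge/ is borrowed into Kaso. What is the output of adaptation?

Substitution: /l/ → /j/, /b/ → /h/, giving /jɛhiŋsgeʔge/.
The consonants /ŋ/ cannot be parsed into a legal (C)(C)V syllable (no codas are permitted; onsets may contain at most 2 consonants).
Deletion applies to /ŋ/.

jɛhisgeʔge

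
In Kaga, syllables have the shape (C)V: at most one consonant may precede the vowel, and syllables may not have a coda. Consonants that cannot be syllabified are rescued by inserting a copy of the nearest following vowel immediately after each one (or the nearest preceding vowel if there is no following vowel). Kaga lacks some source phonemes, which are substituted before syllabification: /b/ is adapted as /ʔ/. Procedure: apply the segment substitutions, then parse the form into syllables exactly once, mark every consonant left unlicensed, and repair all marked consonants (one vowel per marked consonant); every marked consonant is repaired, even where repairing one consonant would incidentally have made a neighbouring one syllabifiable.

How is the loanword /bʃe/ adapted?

ʔeʃe

Substitution: /b/ → /ʔ/, giving /ʔʃe/.
The consonants /ʔ/ cannot be parsed into a legal (C)V syllable (no codas are permitted; onsets are limited to one consonant).
Epenthesis after each stranded consonant: /ʔ/ → /ʔe/.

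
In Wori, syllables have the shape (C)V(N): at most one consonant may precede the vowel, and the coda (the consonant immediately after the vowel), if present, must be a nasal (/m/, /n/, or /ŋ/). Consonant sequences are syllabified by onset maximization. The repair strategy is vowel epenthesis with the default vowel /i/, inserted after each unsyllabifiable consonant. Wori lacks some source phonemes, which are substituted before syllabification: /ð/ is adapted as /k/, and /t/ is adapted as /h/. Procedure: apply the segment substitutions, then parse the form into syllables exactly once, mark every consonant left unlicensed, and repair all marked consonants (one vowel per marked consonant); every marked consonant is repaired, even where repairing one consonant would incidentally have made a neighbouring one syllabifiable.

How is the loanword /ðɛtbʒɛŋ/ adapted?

kɛhibiʒɛŋ

Substitution: /ð/ → /k/, /t/ → /h/, giving /kɛhbʒɛŋ/.
Syllabifying with onset maximization leaves /h/, /b/ stranded (only a nasal (/m/, /n/, or /ŋ/) is licensed in coda position; onsets are limited to one consonant).
Epenthesis after each stranded consonant: /h/ → /hi/, /b/ → /bi/.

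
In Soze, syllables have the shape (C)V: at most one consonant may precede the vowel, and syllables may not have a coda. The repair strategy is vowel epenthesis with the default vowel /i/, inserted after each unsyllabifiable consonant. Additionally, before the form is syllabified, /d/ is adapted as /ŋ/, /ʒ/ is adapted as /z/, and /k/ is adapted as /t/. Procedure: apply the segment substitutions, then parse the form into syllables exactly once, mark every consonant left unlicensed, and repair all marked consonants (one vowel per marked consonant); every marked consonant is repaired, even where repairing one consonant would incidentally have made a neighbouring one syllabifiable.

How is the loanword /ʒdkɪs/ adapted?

Substitution: /ʒ/ → /z/, /d/ → /ŋ/, /k/ → /t/, giving /zŋtɪs/.
Syllabifying with onset maximization leaves /z/, /ŋ/, /s/ stranded (no codas are permitted; onsets are limited to one consonant).
Each unlicensed consonant becomes the onset of a new syllable: /z/ → /zi/, /ŋ/ → /ŋi/, /s/ → /si/.

ziŋitɪsi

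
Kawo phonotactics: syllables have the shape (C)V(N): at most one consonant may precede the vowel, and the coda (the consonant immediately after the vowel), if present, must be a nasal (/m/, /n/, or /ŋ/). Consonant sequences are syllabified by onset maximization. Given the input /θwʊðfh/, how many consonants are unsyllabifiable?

The consonants /θ/, /ð/, /f/, /h/ cannot be parsed into a legal (C)V(N) syllable (only a nasal (/m/, /n/, or /ŋ/) is licensed in coda position; onsets are limited to one consonant).

4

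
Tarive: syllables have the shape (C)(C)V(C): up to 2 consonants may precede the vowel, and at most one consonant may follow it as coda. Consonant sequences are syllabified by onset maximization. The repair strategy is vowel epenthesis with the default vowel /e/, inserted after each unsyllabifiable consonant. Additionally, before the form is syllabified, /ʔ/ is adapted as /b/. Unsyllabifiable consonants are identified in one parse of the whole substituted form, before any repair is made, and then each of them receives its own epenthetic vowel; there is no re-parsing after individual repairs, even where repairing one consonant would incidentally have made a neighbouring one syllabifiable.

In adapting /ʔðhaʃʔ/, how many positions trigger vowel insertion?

2

After substitution the input is /bðhaʃb/.
The unsyllabifiable consonants are /b/, /b/; each receives one epenthetic vowel.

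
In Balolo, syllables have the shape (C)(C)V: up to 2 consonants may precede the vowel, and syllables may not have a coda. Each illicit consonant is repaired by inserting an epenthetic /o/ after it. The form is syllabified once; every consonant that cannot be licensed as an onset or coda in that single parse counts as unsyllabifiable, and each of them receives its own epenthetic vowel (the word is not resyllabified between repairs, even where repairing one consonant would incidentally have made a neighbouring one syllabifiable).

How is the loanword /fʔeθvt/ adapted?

Under (C)(C)V, the unsyllabifiable consonants are /θ/, /v/, /t/ (no codas are permitted; onsets may contain at most 2 consonants).
Inserting the epenthetic vowel yields /θ/ → /θo/, /v/ → /vo/, /t/ → /to/.

fʔeθovoto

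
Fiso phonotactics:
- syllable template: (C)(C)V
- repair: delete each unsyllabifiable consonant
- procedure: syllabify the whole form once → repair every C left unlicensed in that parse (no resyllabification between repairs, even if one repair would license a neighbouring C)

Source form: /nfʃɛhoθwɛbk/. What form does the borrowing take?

fʃɛhoθwɛ

The consonants /n/, /b/, /k/ cannot be parsed into a legal (C)(C)V syllable (no codas are permitted; onsets may contain at most 2 consonants).
Each unlicensed consonant is deleted: /n/, /b/, /k/.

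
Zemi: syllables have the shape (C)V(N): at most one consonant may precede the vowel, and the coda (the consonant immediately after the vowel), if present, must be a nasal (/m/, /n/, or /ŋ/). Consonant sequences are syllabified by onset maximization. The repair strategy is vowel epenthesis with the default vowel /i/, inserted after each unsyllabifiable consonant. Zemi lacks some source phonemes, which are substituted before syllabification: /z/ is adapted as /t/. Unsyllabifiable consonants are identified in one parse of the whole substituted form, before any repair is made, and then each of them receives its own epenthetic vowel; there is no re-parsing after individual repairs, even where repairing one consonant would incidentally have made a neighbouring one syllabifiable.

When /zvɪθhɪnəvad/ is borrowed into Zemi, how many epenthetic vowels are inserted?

3

After substitution the input is /tvɪθhɪnəvad/.
The unsyllabifiable consonants are /t/, /θ/, /d/; each receives one epenthetic vowel.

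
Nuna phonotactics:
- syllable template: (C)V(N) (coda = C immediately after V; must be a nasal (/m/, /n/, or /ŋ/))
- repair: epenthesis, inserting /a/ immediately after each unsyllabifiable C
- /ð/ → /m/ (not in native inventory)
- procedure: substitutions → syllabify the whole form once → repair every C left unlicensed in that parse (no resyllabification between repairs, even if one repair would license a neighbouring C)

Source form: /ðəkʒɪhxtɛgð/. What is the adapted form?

Substitution: /ð/ → /m/, giving /məkʒɪhxtɛgm/.
The consonants /k/, /h/, /x/, /g/, /m/ cannot be parsed into a legal (C)V(N) syllable (only a nasal (/m/, /n/, or /ŋ/) is licensed in coda position; onsets are limited to one consonant).
Inserting the epenthetic vowel yields /k/ → /ka/, /h/ → /ha/, /x/ → /xa/, /g/ → /ga/, /m/ → /ma/.

məkaʒɪhaxatɛgama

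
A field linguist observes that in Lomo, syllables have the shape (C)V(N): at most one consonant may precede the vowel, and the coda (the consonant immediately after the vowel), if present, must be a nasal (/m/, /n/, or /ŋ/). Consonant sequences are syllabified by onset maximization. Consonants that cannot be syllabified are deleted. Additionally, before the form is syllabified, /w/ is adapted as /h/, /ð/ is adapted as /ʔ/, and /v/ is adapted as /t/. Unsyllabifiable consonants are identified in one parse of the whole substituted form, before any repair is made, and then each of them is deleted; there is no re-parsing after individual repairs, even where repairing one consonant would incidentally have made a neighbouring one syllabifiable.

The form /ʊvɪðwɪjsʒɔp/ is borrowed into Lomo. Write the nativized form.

Substitution: /v/ → /t/, /ð/ → /ʔ/, /w/ → /h/, giving /ʊtɪʔhɪjsʒɔp/.
Syllabifying with onset maximization leaves /ʔ/, /j/, /s/, /p/ stranded (only a nasal (/m/, /n/, or /ŋ/) is licensed in coda position; onsets are limited to one consonant).
Deleting the stranded consonants removes /ʔ/, /j/, /s/, /p/.

ʊtɪhɪʒɔ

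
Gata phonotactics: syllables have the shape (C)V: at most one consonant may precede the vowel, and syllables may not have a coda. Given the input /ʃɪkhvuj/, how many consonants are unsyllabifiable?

The consonants /k/, /h/, /j/ cannot be parsed into a legal (C)V syllable (no codas are permitted; onsets are limited to one consonant).

3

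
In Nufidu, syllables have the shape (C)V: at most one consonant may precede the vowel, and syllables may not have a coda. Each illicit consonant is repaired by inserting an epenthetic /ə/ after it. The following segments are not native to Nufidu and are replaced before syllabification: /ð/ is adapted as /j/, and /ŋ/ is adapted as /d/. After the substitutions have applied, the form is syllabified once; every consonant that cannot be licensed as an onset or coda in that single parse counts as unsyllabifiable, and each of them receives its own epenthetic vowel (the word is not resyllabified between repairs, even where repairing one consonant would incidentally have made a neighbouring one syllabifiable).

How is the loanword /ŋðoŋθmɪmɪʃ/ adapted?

Substitution: /ŋ/ → /d/, /ð/ → /j/, giving /djodθmɪmɪʃ/.
The consonants /d/, /d/, /θ/, /ʃ/ cannot be parsed into a legal (C)V syllable (no codas are permitted; onsets are limited to one consonant).
Epenthesis after each stranded consonant: /d/ → /də/, /d/ → /də/, /θ/ → /θə/, /ʃ/ → /ʃə/.

dəjodəθəmɪmɪʃə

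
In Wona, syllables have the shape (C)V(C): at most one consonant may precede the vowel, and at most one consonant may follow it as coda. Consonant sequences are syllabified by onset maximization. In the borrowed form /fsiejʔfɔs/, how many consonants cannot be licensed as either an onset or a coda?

2

The consonants /f/, /ʔ/ cannot be parsed into a legal (C)V(C) syllable (at most one coda consonant is licensed; onsets are limited to one consonant).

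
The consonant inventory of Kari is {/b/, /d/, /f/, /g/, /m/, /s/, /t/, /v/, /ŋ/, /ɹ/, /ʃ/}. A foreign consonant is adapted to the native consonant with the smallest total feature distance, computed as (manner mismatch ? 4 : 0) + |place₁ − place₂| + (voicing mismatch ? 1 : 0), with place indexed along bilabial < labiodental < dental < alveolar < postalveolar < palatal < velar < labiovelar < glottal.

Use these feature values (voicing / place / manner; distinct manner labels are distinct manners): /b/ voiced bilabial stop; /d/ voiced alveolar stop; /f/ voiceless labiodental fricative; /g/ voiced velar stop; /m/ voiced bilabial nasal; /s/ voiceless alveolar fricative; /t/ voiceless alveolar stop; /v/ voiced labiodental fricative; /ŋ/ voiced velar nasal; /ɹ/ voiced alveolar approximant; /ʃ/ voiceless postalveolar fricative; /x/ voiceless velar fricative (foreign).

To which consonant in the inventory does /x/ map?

/ʃ/ is closest: same manner (fricative), place distance 2 (velar→postalveolar), same voicing; total 2. Next closest is /s/ at distance 3.

ʃ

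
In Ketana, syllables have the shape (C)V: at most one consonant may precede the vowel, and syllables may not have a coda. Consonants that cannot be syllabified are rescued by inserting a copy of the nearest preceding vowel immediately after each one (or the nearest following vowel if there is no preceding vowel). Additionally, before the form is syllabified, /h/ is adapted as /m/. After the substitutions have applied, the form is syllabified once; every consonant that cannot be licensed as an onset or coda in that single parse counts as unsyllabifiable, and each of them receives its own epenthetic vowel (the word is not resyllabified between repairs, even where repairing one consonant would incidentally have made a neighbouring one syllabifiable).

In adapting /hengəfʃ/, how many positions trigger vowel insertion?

After substitution the input is /mengəfʃ/.
The unsyllabifiable consonants are /n/, /f/, /ʃ/; each receives one epenthetic vowel.

3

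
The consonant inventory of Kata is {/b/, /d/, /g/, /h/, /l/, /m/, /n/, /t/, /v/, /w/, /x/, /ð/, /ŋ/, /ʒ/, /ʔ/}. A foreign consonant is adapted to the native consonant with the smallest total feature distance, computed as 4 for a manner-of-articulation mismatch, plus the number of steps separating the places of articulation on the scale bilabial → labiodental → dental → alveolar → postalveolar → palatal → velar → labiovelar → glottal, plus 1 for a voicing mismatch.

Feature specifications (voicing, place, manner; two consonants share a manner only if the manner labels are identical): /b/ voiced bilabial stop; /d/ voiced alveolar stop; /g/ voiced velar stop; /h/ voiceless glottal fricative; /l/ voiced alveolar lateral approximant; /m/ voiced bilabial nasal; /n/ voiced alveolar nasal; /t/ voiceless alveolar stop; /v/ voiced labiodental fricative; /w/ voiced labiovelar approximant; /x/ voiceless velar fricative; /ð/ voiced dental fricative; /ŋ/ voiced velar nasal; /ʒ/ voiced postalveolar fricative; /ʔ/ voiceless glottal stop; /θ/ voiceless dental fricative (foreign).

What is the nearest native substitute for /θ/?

/ð/ is closest: same manner (fricative), place distance 0 (dental→dental), voicing differs (+1); total 1. Next closest is /v/ at distance 2.

ð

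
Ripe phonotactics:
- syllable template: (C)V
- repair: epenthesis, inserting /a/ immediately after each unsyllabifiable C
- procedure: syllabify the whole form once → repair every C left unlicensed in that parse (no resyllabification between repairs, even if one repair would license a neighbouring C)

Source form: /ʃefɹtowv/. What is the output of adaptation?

Under (C)V, the unsyllabifiable consonants are /f/, /ɹ/, /w/, /v/ (no codas are permitted; onsets are limited to one consonant).
Each unlicensed consonant becomes the onset of a new syllable: /f/ → /fa/, /ɹ/ → /ɹa/, /w/ → /wa/, /v/ → /va/.

ʃefaɹatowava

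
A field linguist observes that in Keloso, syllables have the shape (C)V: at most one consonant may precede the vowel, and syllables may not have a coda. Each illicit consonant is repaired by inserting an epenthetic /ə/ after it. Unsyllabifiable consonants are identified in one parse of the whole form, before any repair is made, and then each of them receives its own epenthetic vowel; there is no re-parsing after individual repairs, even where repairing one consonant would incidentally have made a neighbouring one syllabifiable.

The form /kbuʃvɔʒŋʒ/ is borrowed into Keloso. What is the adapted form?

The consonants /k/, /ʃ/, /ʒ/, /ŋ/, /ʒ/ cannot be parsed into a legal (C)V syllable (no codas are permitted; onsets are limited to one consonant).
Epenthesis after each stranded consonant: /k/ → /kə/, /ʃ/ → /ʃə/, /ʒ/ → /ʒə/, /ŋ/ → /ŋə/, /ʒ/ → /ʒə/.

kəbuʃəvɔʒəŋəʒə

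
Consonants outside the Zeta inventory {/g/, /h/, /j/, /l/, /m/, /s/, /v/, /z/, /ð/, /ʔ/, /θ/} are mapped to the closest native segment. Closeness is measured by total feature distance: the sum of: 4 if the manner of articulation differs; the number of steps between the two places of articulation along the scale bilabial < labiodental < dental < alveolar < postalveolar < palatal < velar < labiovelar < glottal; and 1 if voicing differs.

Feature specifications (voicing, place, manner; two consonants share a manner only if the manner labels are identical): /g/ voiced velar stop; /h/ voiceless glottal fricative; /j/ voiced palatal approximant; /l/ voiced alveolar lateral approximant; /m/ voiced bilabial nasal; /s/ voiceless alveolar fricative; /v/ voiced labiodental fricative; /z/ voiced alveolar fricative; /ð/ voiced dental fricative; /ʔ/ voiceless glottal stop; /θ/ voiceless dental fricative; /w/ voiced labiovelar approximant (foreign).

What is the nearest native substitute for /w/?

j

/j/ is closest: same manner (approximant), place distance 2 (labiovelar→palatal), same voicing; total 2. Next closest is /g/ at distance 5.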